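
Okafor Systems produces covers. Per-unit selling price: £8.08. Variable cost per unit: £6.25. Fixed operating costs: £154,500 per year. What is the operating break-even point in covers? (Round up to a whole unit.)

Unit CM = price − variable cost = £8.08 − £6.25 = £1.83.
Units to break even: £154,500 ÷ £1.83 = 84,426.23, rounded up to 84,427.

84,427 covers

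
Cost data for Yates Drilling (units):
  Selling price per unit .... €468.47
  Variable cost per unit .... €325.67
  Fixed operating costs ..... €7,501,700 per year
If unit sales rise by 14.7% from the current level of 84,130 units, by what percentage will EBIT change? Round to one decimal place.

Contribution at this volume is 84,130 × €142.80 = €12,013,764.00.
Subtracting fixed costs: EBIT = €12,013,764.00 − €7,501,700 = €4,512,064.00.
Degree of operating leverage = €12,013,764.00 / €4,512,064.00 = 2.6626.
Operating income changes by 2.6626 × +14.7% = +39.1%.

+39.1%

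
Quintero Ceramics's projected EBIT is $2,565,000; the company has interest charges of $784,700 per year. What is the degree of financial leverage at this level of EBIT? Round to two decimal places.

1.44

Interest = $784,700.00.
Degree of financial leverage = EBIT / (EBIT − interest) = $2,565,000 / $1,780,300.00 = 1.4408.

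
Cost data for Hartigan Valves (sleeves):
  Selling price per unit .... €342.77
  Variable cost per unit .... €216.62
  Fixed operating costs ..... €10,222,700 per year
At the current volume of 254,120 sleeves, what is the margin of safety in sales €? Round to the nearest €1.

Contribution margin per unit = €342.77 − €216.62 = €126.15. Break-even units = €10,222,700 ÷ €126.15 = 81,036.07; break-even revenue = 81,036.07 × €342.77 = €27,776,733.09.
Current sales = 254,120 × €342.77 = €87,104,712.40.
Margin of safety = €87,104,712.40 − €27,776,733.09 = €59,327,979.

€59,327,979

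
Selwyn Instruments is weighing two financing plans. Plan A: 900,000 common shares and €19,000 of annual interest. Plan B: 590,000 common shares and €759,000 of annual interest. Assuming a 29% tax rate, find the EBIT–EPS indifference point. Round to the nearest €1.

€2,167,387

At indifference, (EBIT − 19,000)(1 − t)/900,000 = (EBIT − 759,000)(1 − t)/590,000.
The (1 − t) factor cancels: (EBIT − 19,000) × 590,000 = (EBIT − 759,000) × 900,000.
Solving, EBIT = (759,000·900,000 − 19,000·590,000) / (900,000 − 590,000) = 671,890,000,000 / 310,000 = 2,167,387.10.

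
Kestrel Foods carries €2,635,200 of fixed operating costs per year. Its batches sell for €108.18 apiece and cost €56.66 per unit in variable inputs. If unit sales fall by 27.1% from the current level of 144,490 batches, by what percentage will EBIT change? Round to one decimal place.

-42.0%

At 144,490 units, contribution = 144,490 × €51.52 = €7,444,124.80.
EBIT = €7,444,124.80 − €2,635,200 = €4,808,924.80.
DOL = contribution ÷ EBIT = €7,444,124.80 ÷ €4,808,924.80 = 1.5480.
%ΔEBIT = DOL × %ΔSales = 1.5480 × -27.1% = -42.0%.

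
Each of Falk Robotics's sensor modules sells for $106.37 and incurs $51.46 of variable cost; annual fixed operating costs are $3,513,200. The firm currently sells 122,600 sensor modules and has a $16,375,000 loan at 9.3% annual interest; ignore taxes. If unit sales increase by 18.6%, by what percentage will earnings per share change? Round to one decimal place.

At 122,600 units, contribution = 122,600 × $54.91 = $6,731,966.00.
Operating income = contribution − fixed costs = $6,731,966.00 − $3,513,200 = $3,218,766.00.
After interest of $1,522,875.00, pre-tax earnings = $1,695,891.00.
DCL = total CM / (EBIT − I) = $6,731,966.00 / $1,695,891.00 = 3.9696.
%ΔEPS = DCL × %ΔSales = 3.9696 × +18.6% = +73.8%.

+73.8%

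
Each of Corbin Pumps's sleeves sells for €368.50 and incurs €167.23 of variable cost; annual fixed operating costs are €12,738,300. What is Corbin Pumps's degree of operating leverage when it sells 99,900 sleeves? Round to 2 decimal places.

At 99,900 units, contribution = 99,900 × €201.27 = €20,106,873.00.
EBIT = €20,106,873.00 − €12,738,300 = €7,368,573.00.
DOL = contribution ÷ EBIT = €20,106,873.00 ÷ €7,368,573.00 = 2.7287.

2.73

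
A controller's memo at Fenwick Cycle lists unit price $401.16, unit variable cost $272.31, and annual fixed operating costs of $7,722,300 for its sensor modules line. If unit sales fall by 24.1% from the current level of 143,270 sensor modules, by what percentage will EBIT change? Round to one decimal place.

-41.4%

At 143,270 units, contribution = 143,270 × $128.85 = $18,460,339.50.
EBIT = $18,460,339.50 − $7,722,300 = $10,738,039.50.
Degree of operating leverage = $18,460,339.50 / $10,738,039.50 = 1.7192.
Operating income changes by 1.7192 × -24.1% = -41.4%.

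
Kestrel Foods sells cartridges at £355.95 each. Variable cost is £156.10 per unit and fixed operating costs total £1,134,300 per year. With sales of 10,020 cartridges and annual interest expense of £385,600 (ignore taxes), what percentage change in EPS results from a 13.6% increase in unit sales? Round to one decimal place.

+56.4%

Total contribution margin = 10,020 × £199.85 = £2,002,497.00.
Operating income = contribution − fixed costs = £2,002,497.00 − £1,134,300 = £868,197.00.
After interest of £385,600.00, pre-tax earnings = £482,597.00.
DCL = total CM / (EBIT − I) = £2,002,497.00 / £482,597.00 = 4.1494.
%ΔEPS = DCL × %ΔSales = 4.1494 × +13.6% = +56.4%.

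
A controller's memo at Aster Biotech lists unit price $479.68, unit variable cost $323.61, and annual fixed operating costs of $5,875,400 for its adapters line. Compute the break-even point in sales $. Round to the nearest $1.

CM per unit = $479.68 − $323.61 = $156.07; CM ratio = $156.07 / $479.68 = 0.3254.
Break-even revenue = fixed costs × price ÷ CM = $5,875,400 × $479.68 ÷ $156.07 = $18,057,999.

$18,057,999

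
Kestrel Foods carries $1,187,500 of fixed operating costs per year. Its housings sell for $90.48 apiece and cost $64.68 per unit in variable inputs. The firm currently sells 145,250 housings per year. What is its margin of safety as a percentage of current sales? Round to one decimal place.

68.3%

Each unit contributes $90.48 − $64.68 = $25.80. Break-even units = $1,187,500 ÷ $25.80 = 46,027.13; break-even revenue = 46,027.13 × $90.48 = $4,164,534.88.
Actual sales revenue = 145,250 × $90.48 = $13,142,220.00.
Margin of safety = ($13,142,220.00 − $4,164,534.88) ÷ $13,142,220.00 = 68.3%.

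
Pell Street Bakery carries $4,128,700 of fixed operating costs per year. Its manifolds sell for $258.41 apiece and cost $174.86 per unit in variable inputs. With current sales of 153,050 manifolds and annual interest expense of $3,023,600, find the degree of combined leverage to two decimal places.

Contribution at this volume is 153,050 × $83.55 = $12,787,327.50.
EBIT = $12,787,327.50 − $4,128,700 = $8,658,627.50. Interest = $3,023,600.00, so EBIT − I = $5,635,027.50.
DCL = contribution ÷ (EBIT − I) = $12,787,327.50 ÷ $5,635,027.50 = 2.2693.

2.27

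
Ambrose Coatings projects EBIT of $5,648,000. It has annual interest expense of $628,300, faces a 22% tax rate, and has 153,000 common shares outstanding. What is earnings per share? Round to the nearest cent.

Interest = $628,300.00, so EBT = $5,648,000 − $628,300.00 = $5,019,700.00.
After tax at 22%: net income = $5,019,700.00 × 0.78 = $3,915,366.00.
EPS = $3,915,366.00 ÷ 153,000 = $25.59.

$25.59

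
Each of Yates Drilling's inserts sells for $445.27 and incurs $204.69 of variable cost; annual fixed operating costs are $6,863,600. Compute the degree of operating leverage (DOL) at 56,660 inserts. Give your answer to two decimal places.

2.01

Total contribution margin = 56,660 × $240.58 = $13,631,262.80.
Operating income = contribution − fixed costs = $13,631,262.80 − $6,863,600 = $6,767,662.80.
DOL = contribution ÷ EBIT = $13,631,262.80 ÷ $6,767,662.80 = 2.0142.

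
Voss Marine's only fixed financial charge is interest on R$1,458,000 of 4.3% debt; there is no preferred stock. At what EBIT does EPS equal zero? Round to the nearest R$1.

R$62,694

Annual interest = 4.3% × R$1,458,000 = R$62,694.00.
Without preferred stock the financial break-even is simply EBIT = interest = R$62,694.00.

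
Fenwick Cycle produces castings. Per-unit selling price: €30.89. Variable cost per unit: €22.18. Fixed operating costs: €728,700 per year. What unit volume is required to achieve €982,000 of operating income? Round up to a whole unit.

Contribution margin per unit = €30.89 − €22.18 = €8.71.
Need Q such that Q × €8.71 − €728,700 = €982,000, i.e. Q = €1,710,700 / €8.71 = 196,406.43 → 196,407.

196,407 castings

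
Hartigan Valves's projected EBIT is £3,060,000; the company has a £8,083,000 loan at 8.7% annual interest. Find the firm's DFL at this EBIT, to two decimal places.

Annual interest charges come to £703,221.00.
DFL = EBIT ÷ (EBIT − I) = £3,060,000 ÷ (£3,060,000 − £703,221.00) = £3,060,000 ÷ £2,356,779.00 = 1.2984.

1.30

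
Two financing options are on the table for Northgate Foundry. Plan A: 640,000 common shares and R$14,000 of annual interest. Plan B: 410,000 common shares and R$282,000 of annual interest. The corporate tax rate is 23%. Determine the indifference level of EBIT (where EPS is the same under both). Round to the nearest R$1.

At indifference, (EBIT − 14,000)(1 − t)/640,000 = (EBIT − 282,000)(1 − t)/410,000.
Cancelling (1 − t) and cross-multiplying: 410,000·(EBIT − 14,000) = 640,000·(EBIT − 282,000).
EBIT × (640,000 − 410,000) = 282,000 × 640,000 − 14,000 × 410,000 = 174,740,000,000, so EBIT = 174,740,000,000 ÷ 230,000 = 759,739.13.

R$759,739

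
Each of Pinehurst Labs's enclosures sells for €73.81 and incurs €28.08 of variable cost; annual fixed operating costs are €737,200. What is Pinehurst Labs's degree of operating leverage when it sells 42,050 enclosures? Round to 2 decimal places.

1.62

Total contribution margin = 42,050 × €45.73 = €1,922,946.50.
Operating income = contribution − fixed costs = €1,922,946.50 − €737,200 = €1,185,746.50.
So DOL = total CM / EBIT = €1,922,946.50 / €1,185,746.50 = 1.6217.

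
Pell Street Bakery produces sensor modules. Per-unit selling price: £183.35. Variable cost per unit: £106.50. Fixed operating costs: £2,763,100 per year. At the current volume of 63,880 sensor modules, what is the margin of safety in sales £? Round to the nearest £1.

£5,120,148

Unit CM = price − variable cost = £183.35 − £106.50 = £76.85. Break-even units = £2,763,100 ÷ £76.85 = 35,954.46; break-even revenue = 35,954.46 × £183.35 = £6,592,249.64.
Current sales = 63,880 × £183.35 = £11,712,398.00.
Margin of safety = £11,712,398.00 − £6,592,249.64 = £5,120,148.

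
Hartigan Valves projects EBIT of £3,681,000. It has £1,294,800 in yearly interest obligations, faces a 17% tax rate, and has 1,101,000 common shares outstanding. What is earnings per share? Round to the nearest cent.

Pre-tax income = £3,681,000 − £1,294,800.00 = £2,386,200.00.
Net income = £2,386,200.00 × (1 − 0.17) = £1,980,546.00.
Per share: £1,980,546.00 / 1,101,000 shares = £1.80.

£1.80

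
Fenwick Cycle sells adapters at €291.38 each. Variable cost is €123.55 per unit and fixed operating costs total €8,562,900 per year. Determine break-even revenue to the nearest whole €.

€14,866,578

Contribution margin per unit = €291.38 − €123.55 = €167.83, a CM ratio of €167.83 ÷ €291.38 = 0.5760.
Break-even revenue = fixed costs × price ÷ CM = €8,562,900 × €291.38 ÷ €167.83 = €14,866,578.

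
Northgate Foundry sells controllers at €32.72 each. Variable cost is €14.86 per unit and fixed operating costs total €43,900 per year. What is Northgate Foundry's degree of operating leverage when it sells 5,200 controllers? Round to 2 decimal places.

1.90

At 5,200 units, contribution = 5,200 × €17.86 = €92,872.00.
EBIT = €92,872.00 − €43,900 = €48,972.00.
So DOL = total CM / EBIT = €92,872.00 / €48,972.00 = 1.8964.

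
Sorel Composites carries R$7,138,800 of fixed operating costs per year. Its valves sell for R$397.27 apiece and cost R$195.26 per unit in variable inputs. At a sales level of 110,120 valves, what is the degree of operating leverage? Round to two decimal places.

Contribution at this volume is 110,120 × R$202.01 = R$22,245,341.20.
Operating income = contribution − fixed costs = R$22,245,341.20 − R$7,138,800 = R$15,106,541.20.
Degree of operating leverage = R$22,245,341.20 / R$15,106,541.20 = 1.4726.

1.47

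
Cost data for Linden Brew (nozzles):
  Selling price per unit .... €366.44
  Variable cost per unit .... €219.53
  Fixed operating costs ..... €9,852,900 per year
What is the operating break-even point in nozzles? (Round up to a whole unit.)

Unit CM = price − variable cost = €366.44 − €219.53 = €146.91.
Break-even volume = fixed costs ÷ CM per unit = €9,852,900 ÷ €146.91 = 67,067.59, so 67,068 nozzles.

67,068 nozzles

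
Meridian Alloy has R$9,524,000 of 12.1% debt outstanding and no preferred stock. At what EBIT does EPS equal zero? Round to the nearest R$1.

Annual interest = 12.1% × R$9,524,000 = R$1,152,404.00.
With no preferred dividends, EPS = 0 when EBIT exactly covers interest, so the financial break-even EBIT is R$1,152,404.00.

R$1,152,404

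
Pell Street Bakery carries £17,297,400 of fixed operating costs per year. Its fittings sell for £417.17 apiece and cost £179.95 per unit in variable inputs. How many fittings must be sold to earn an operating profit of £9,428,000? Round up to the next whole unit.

Each unit contributes £417.17 − £179.95 = £237.22.
Need Q such that Q × £237.22 − £17,297,400 = £9,428,000, i.e. Q = £26,725,400 / £237.22 = 112,660.82 → 112,661.

112,661 fittings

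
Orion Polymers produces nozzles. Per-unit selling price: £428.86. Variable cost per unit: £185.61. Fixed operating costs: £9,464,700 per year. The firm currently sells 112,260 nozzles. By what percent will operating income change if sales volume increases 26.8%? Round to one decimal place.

At 112,260 units, contribution = 112,260 × £243.25 = £27,307,245.00.
Operating income = contribution − fixed costs = £27,307,245.00 − £9,464,700 = £17,842,545.00.
So DOL = total CM / EBIT = £27,307,245.00 / £17,842,545.00 = 1.5305.
%ΔEBIT = DOL × %ΔSales = 1.5305 × +26.8% = +41.0%.

+41.0%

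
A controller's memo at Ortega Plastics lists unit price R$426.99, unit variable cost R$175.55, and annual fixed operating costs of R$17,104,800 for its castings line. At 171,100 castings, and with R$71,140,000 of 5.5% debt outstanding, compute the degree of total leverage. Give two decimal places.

Total contribution margin = 171,100 × R$251.44 = R$43,021,384.00.
Subtracting fixed costs: EBIT = R$43,021,384.00 − R$17,104,800 = R$25,916,584.00. Interest = R$3,912,700.00.
DOL = R$43,021,384.00 ÷ R$25,916,584.00 = 1.6600; DFL = R$25,916,584.00 ÷ R$22,003,884.00 = 1.1778.
DCL = DOL × DFL = 1.6600 × 1.1778 = 1.9551.

1.96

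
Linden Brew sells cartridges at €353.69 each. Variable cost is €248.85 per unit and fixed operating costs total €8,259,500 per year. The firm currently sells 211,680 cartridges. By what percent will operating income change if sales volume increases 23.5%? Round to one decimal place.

+37.4%

Contribution at this volume is 211,680 × €104.84 = €22,192,531.20.
Operating income = contribution − fixed costs = €22,192,531.20 − €8,259,500 = €13,933,031.20.
DOL = contribution ÷ EBIT = €22,192,531.20 ÷ €13,933,031.20 = 1.5928.
So EBIT moves 1.5928 × (+23.5%) = +37.4%.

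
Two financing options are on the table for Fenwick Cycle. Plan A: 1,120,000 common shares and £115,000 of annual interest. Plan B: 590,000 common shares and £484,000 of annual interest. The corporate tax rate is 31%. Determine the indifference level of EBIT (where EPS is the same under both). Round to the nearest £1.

£894,774

At indifference, (EBIT − 115,000)(1 − t)/1,120,000 = (EBIT − 484,000)(1 − t)/590,000.
Cancelling (1 − t) and cross-multiplying: 590,000·(EBIT − 115,000) = 1,120,000·(EBIT − 484,000).
Solving, EBIT = (484,000·1,120,000 − 115,000·590,000) / (1,120,000 − 590,000) = 474,230,000,000 / 530,000 = 894,773.58.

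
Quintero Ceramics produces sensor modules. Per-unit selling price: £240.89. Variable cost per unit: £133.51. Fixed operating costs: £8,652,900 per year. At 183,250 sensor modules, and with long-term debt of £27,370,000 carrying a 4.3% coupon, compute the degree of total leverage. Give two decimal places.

Contribution at this volume is 183,250 × £107.38 = £19,677,385.00.
EBIT = £19,677,385.00 − £8,652,900 = £11,024,485.00. Interest = £1,176,910.00, so EBIT − I = £9,847,575.00.
Degree of total leverage = total CM / (EBIT − interest) = £19,677,385.00 / £9,847,575.00 = 1.9982.

2.00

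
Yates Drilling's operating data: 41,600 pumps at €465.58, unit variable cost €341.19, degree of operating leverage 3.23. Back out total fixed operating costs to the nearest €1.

Total contribution margin = 41,600 × €124.39 = €5,174,624.00.
Since DOL = CM ÷ EBIT, EBIT = €5,174,624.00 ÷ 3.23 = €1,602,050.77.
Fixed costs = CM − EBIT = €5,174,624.00 − €1,602,050.77 = €3,572,573.

€3,572,573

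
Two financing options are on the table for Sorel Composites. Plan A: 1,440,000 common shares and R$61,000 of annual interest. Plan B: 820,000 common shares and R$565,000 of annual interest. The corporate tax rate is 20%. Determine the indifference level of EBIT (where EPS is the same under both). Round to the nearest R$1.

R$1,231,581

At indifference, (EBIT − 61,000)(1 − t)/1,440,000 = (EBIT − 565,000)(1 − t)/820,000.
Cancelling (1 − t) and cross-multiplying: 820,000·(EBIT − 61,000) = 1,440,000·(EBIT − 565,000).
Solving, EBIT = (565,000·1,440,000 − 61,000·820,000) / (1,440,000 − 820,000) = 763,580,000,000 / 620,000 = 1,231,580.65.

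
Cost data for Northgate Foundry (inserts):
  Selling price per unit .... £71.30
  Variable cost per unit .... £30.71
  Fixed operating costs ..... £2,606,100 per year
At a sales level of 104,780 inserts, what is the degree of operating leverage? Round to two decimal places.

2.58

At 104,780 units, contribution = 104,780 × £40.59 = £4,253,020.20.
EBIT = £4,253,020.20 − £2,606,100 = £1,646,920.20.
DOL = contribution ÷ EBIT = £4,253,020.20 ÷ £1,646,920.20 = 2.5824.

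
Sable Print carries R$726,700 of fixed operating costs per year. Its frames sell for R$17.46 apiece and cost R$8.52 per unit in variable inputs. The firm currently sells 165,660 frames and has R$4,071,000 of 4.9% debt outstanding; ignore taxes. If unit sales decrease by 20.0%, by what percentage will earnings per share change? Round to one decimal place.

Contribution at this volume is 165,660 × R$8.94 = R$1,481,000.40.
EBIT = R$1,481,000.40 − R$726,700 = R$754,300.40.
After interest of R$199,479.00, pre-tax earnings = R$554,821.40.
DCL = total CM / (EBIT − I) = R$1,481,000.40 / R$554,821.40 = 2.6693.
%ΔEPS = DCL × %ΔSales = 2.6693 × -20.0% = -53.4%.

-53.4%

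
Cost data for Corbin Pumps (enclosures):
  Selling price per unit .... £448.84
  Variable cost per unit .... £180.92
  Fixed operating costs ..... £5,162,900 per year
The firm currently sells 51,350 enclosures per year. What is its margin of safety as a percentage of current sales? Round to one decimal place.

Unit CM = price − variable cost = £448.84 − £180.92 = £267.92. Break-even units = £5,162,900 ÷ £267.92 = 19,270.30; break-even revenue = 19,270.30 × £448.84 = £8,649,283.50.
Current sales = 51,350 × £448.84 = £23,047,934.00.
Margin of safety = (£23,047,934.00 − £8,649,283.50) ÷ £23,047,934.00 = 62.5%.

62.5%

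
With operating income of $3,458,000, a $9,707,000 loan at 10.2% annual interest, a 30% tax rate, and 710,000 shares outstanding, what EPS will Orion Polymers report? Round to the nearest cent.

$2.43

Pre-tax income = $3,458,000 − $990,114.00 = $2,467,886.00.
After tax at 30%: net income = $2,467,886.00 × 0.70 = $1,727,520.20.
Per share: $1,727,520.20 / 710,000 shares = $2.43.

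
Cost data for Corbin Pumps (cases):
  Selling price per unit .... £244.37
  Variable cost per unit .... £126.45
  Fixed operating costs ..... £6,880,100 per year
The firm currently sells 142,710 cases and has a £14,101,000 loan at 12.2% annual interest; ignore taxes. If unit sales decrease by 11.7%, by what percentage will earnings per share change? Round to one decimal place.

-23.9%

At 142,710 units, contribution = 142,710 × £117.92 = £16,828,363.20.
EBIT = £16,828,363.20 − £6,880,100 = £9,948,263.20.
Interest = £1,720,322.00, so EBIT − I = £8,227,941.20.
DCL = total CM / (EBIT − I) = £16,828,363.20 / £8,227,941.20 = 2.0453.
EPS therefore changes by 2.0453 × (-11.7%) = -23.9%.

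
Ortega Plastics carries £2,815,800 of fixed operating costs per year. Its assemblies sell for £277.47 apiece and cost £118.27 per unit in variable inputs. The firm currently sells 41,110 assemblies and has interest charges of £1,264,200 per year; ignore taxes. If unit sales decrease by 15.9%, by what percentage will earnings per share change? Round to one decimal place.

-42.2%

Contribution at this volume is 41,110 × £159.20 = £6,544,712.00.
Operating income = contribution − fixed costs = £6,544,712.00 − £2,815,800 = £3,728,912.00.
After interest of £1,264,200.00, pre-tax earnings = £2,464,712.00.
DCL = total CM / (EBIT − I) = £6,544,712.00 / £2,464,712.00 = 2.6554.
%ΔEPS = DCL × %ΔSales = 2.6554 × -15.9% = -42.2%.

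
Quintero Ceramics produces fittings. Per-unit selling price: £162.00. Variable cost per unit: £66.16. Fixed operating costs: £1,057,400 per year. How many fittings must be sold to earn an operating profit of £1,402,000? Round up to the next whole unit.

25,662 fittings

Unit CM = price − variable cost = £162.00 − £66.16 = £95.84.
Units = (FC + target) / CM = (£1,057,400 + £1,402,000) / £95.84 = 25,661.52, so 25,662 fittings.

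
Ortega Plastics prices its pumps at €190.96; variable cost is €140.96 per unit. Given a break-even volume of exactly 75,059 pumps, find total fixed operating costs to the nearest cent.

Unit CM = price − variable cost = €190.96 − €140.96 = €50.00.
Fixed costs = break-even units × CM = 75,059 × €50.00 = €3,752,950.00.

€3,752,950.00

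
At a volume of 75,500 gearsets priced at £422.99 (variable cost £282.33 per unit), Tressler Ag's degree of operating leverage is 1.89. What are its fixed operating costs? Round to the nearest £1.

£5,000,872

Total contribution margin = 75,500 × £140.66 = £10,619,830.00.
Since DOL = CM ÷ EBIT, EBIT = £10,619,830.00 ÷ 1.89 = £5,618,957.67.
Fixed costs = CM − EBIT = £10,619,830.00 − £5,618,957.67 = £5,000,872.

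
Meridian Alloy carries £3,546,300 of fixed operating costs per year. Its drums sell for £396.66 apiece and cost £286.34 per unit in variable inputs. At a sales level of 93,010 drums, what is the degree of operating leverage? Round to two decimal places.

1.53

Total contribution margin = 93,010 × £110.32 = £10,260,863.20.
Subtracting fixed costs: EBIT = £10,260,863.20 − £3,546,300 = £6,714,563.20.
Degree of operating leverage = £10,260,863.20 / £6,714,563.20 = 1.5282.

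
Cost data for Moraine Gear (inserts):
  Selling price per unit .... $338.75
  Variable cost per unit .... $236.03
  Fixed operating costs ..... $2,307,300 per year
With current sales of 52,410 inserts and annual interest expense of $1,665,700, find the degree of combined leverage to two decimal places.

At 52,410 units, contribution = 52,410 × $102.72 = $5,383,555.20.
Subtracting fixed costs: EBIT = $5,383,555.20 − $2,307,300 = $3,076,255.20. Interest = $1,665,700.00, so EBIT − I = $1,410,555.20.
Degree of total leverage = total CM / (EBIT − interest) = $5,383,555.20 / $1,410,555.20 = 3.8166.

3.82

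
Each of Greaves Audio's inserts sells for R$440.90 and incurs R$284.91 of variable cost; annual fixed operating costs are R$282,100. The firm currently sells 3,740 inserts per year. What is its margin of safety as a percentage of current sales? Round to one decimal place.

51.6%

Contribution margin per unit = R$440.90 − R$284.91 = R$155.99. Break-even units = R$282,100 ÷ R$155.99 = 1,808.45; break-even revenue = 1,808.45 × R$440.90 = R$797,345.28.
Current sales = 3,740 × R$440.90 = R$1,648,966.00.
Margin of safety = (R$1,648,966.00 − R$797,345.28) ÷ R$1,648,966.00 = 51.6%.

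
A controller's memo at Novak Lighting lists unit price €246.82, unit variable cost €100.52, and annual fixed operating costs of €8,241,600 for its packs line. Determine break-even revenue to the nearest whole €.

€13,904,250

Contribution margin per unit = €246.82 − €100.52 = €146.30, a CM ratio of €146.30 ÷ €246.82 = 0.5927.
Break-even revenue = fixed costs × price ÷ CM = €8,241,600 × €246.82 ÷ €146.30 = €13,904,250.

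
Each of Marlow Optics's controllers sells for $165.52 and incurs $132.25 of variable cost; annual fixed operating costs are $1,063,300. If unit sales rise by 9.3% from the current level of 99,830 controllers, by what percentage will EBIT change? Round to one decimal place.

+13.7%

Contribution at this volume is 99,830 × $33.27 = $3,321,344.10.
EBIT = $3,321,344.10 − $1,063,300 = $2,258,044.10.
Degree of operating leverage = $3,321,344.10 / $2,258,044.10 = 1.4709.
So EBIT moves 1.4709 × (+9.3%) = +13.7%.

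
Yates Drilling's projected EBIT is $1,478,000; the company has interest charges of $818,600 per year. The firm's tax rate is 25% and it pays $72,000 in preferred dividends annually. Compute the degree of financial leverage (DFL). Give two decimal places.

Interest = $818,600.00.
Preferred dividends grossed up pre-tax: $72,000 / (1 − 0.25) = $96,000.00.
DFL = EBIT ÷ [EBIT − I − D_p/(1−t)] = $1,478,000 ÷ [$1,478,000 − $818,600.00 − $96,000.00] = $1,478,000 ÷ $563,400.00 = 2.6234.

2.62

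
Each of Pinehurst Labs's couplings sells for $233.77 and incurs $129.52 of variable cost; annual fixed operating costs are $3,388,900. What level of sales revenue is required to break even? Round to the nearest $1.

Contribution margin per unit = $233.77 − $129.52 = $104.25, a CM ratio of $104.25 ÷ $233.77 = 0.4460.
Break-even revenue = fixed costs × price ÷ CM = $3,388,900 × $233.77 ÷ $104.25 = $7,599,263.

$7,599,263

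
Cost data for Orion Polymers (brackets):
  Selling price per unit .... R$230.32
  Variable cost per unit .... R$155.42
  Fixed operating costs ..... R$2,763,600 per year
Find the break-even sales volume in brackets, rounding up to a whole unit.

36,898 brackets

Unit CM = price − variable cost = R$230.32 − R$155.42 = R$74.90.
Break-even volume = fixed costs ÷ CM per unit = R$2,763,600 ÷ R$74.90 = 36,897.20, so 36,898 brackets.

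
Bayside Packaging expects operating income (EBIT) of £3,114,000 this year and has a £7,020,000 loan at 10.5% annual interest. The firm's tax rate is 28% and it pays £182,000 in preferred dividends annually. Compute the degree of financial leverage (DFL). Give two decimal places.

1.47

Annual interest charges come to £737,100.00.
Preferred dividends grossed up pre-tax: £182,000 / (1 − 0.28) = £252,777.78.
DFL = EBIT ÷ [EBIT − I − D_p/(1−t)] = £3,114,000 ÷ [£3,114,000 − £737,100.00 − £252,777.78] = £3,114,000 ÷ £2,124,122.22 = 1.4660.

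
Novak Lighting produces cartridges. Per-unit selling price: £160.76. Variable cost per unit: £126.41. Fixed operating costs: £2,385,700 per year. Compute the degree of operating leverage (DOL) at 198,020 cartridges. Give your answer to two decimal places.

1.54

Contribution at this volume is 198,020 × £34.35 = £6,801,987.00.
Operating income = contribution − fixed costs = £6,801,987.00 − £2,385,700 = £4,416,287.00.
DOL = contribution ÷ EBIT = £6,801,987.00 ÷ £4,416,287.00 = 1.5402.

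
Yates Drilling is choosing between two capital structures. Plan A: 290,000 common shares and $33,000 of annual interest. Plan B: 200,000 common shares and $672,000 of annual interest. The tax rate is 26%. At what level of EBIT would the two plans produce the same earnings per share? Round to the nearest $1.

$2,092,000

At indifference, (EBIT − 33,000)(1 − t)/290,000 = (EBIT − 672,000)(1 − t)/200,000.
Cancelling (1 − t) and cross-multiplying: 200,000·(EBIT − 33,000) = 290,000·(EBIT − 672,000).
Solving, EBIT = (672,000·290,000 − 33,000·200,000) / (290,000 − 200,000) = 188,280,000,000 / 90,000 = 2,092,000.00.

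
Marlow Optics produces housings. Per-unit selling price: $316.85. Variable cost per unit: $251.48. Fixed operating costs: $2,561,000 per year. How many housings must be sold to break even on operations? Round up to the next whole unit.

39,177 housings

Unit CM = price − variable cost = $316.85 − $251.48 = $65.37.
Break-even Q = $2,561,000 / $65.37 = 39,176.99 → 39,177 housings.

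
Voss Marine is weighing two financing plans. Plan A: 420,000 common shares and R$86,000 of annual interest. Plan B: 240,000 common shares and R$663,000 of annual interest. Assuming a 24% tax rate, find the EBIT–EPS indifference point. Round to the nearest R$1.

At indifference, (EBIT − 86,000)(1 − t)/420,000 = (EBIT − 663,000)(1 − t)/240,000.
The (1 − t) factor cancels: (EBIT − 86,000) × 240,000 = (EBIT − 663,000) × 420,000.
EBIT × (420,000 − 240,000) = 663,000 × 420,000 − 86,000 × 240,000 = 257,820,000,000, so EBIT = 257,820,000,000 ÷ 180,000 = 1,432,333.33.

R$1,432,333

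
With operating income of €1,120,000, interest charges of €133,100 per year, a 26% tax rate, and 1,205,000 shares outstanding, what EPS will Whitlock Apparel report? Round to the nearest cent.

Interest = €133,100.00, so EBT = €1,120,000 − €133,100.00 = €986,900.00.
After tax at 26%: net income = €986,900.00 × 0.74 = €730,306.00.
Per share: €730,306.00 / 1,205,000 shares = €0.61.

€0.61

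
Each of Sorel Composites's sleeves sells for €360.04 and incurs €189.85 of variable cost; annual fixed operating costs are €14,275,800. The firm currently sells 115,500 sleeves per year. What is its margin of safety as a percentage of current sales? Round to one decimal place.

27.4%

Contribution margin per unit = €360.04 − €189.85 = €170.19. Break-even units = €14,275,800 ÷ €170.19 = 83,881.54; break-even revenue = 83,881.54 × €360.04 = €30,200,711.16.
Actual sales revenue = 115,500 × €360.04 = €41,584,620.00.
Margin of safety = (€41,584,620.00 − €30,200,711.16) ÷ €41,584,620.00 = 27.4%.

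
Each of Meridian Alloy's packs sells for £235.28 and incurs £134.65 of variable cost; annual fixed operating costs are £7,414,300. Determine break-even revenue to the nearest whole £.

Contribution margin per unit = £235.28 − £134.65 = £100.63, a CM ratio of £100.63 ÷ £235.28 = 0.4277.
Break-even sales = FC ÷ CM ratio = £7,414,300 × £235.28 / £100.63 = £17,335,154.

£17,335,154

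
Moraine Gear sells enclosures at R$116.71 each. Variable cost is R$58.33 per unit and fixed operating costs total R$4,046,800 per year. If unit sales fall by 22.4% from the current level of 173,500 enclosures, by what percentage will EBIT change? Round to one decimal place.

-37.3%

Contribution at this volume is 173,500 × R$58.38 = R$10,128,930.00.
Subtracting fixed costs: EBIT = R$10,128,930.00 − R$4,046,800 = R$6,082,130.00.
Degree of operating leverage = R$10,128,930.00 / R$6,082,130.00 = 1.6654.
So EBIT moves 1.6654 × (-22.4%) = -37.3%.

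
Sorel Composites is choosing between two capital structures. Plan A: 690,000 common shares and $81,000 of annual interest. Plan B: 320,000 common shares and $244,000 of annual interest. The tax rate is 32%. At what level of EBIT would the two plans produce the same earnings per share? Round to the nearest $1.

Set EPS_A = EPS_B: (EBIT − $81,000)(1 − 0.32) ÷ 690,000 = (EBIT − $244,000)(1 − 0.32) ÷ 320,000.
Cancelling (1 − t) and cross-multiplying: 320,000·(EBIT − 81,000) = 690,000·(EBIT − 244,000).
Solving, EBIT = (244,000·690,000 − 81,000·320,000) / (690,000 − 320,000) = 142,440,000,000 / 370,000 = 384,972.97.

$384,973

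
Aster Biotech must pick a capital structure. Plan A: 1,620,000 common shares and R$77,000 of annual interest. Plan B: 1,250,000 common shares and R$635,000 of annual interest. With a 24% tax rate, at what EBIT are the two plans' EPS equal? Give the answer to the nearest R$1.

R$2,520,135

Set EPS_A = EPS_B: (EBIT − R$77,000)(1 − 0.24) ÷ 1,620,000 = (EBIT − R$635,000)(1 − 0.24) ÷ 1,250,000.
The (1 − t) factor cancels: (EBIT − 77,000) × 1,250,000 = (EBIT − 635,000) × 1,620,000.
Solving, EBIT = (635,000·1,620,000 − 77,000·1,250,000) / (1,620,000 − 1,250,000) = 932,450,000,000 / 370,000 = 2,520,135.14.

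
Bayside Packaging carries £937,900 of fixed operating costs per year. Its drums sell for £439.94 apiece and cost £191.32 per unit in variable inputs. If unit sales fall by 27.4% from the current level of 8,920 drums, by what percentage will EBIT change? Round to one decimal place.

-47.5%

Contribution at this volume is 8,920 × £248.62 = £2,217,690.40.
Subtracting fixed costs: EBIT = £2,217,690.40 − £937,900 = £1,279,790.40.
Degree of operating leverage = £2,217,690.40 / £1,279,790.40 = 1.7329.
Operating income changes by 1.7329 × -27.4% = -47.5%.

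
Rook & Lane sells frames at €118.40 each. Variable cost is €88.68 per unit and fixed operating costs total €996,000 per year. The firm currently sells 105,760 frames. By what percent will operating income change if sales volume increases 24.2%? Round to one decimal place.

Contribution at this volume is 105,760 × €29.72 = €3,143,187.20.
Operating income = contribution − fixed costs = €3,143,187.20 − €996,000 = €2,147,187.20.
DOL = contribution ÷ EBIT = €3,143,187.20 ÷ €2,147,187.20 = 1.4639.
Operating income changes by 1.4639 × +24.2% = +35.4%.

+35.4%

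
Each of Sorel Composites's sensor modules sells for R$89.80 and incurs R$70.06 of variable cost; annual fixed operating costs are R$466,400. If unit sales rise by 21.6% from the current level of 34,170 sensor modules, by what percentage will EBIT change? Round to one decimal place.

+70.0%

At 34,170 units, contribution = 34,170 × R$19.74 = R$674,515.80.
Operating income = contribution − fixed costs = R$674,515.80 − R$466,400 = R$208,115.80.
So DOL = total CM / EBIT = R$674,515.80 / R$208,115.80 = 3.2411.
%ΔEBIT = DOL × %ΔSales = 3.2411 × +21.6% = +70.0%.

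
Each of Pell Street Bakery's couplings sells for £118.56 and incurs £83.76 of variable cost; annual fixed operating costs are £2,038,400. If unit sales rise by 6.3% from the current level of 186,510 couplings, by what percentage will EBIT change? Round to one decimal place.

At 186,510 units, contribution = 186,510 × £34.80 = £6,490,548.00.
EBIT = £6,490,548.00 − £2,038,400 = £4,452,148.00.
So DOL = total CM / EBIT = £6,490,548.00 / £4,452,148.00 = 1.4578.
%ΔEBIT = DOL × %ΔSales = 1.4578 × +6.3% = +9.2%.

+9.2%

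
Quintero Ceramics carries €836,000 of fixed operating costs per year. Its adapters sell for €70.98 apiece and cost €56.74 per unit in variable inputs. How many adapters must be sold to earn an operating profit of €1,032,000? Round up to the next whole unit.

131,180 adapters

Unit CM = price − variable cost = €70.98 − €56.74 = €14.24.
Units = (FC + target) / CM = (€836,000 + €1,032,000) / €14.24 = 131,179.78, so 131,180 adapters.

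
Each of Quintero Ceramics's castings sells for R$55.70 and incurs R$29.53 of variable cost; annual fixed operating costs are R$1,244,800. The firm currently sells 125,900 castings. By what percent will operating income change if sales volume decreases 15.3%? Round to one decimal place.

At 125,900 units, contribution = 125,900 × R$26.17 = R$3,294,803.00.
Operating income = contribution − fixed costs = R$3,294,803.00 − R$1,244,800 = R$2,050,003.00.
So DOL = total CM / EBIT = R$3,294,803.00 / R$2,050,003.00 = 1.6072.
So EBIT moves 1.6072 × (-15.3%) = -24.6%.

-24.6%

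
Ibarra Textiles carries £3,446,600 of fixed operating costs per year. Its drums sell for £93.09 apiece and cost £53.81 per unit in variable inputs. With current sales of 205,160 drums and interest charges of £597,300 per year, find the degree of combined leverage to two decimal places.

Total contribution margin = 205,160 × £39.28 = £8,058,684.80.
EBIT = £8,058,684.80 − £3,446,600 = £4,612,084.80. Interest = £597,300.00.
DOL = £8,058,684.80 ÷ £4,612,084.80 = 1.7473; DFL = £4,612,084.80 ÷ £4,014,784.80 = 1.1488.
DCL = DOL × DFL = 1.7473 × 1.1488 = 2.0073.

2.01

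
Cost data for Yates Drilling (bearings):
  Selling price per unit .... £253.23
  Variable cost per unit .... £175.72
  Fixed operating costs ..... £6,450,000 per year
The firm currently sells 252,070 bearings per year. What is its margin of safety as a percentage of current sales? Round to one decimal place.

67.0%

Contribution margin per unit = £253.23 − £175.72 = £77.51. Break-even units = £6,450,000 ÷ £77.51 = 83,215.07; break-even revenue = 83,215.07 × £253.23 = £21,072,551.93.
Actual sales revenue = 252,070 × £253.23 = £63,831,686.10.
Margin of safety = (£63,831,686.10 − £21,072,551.93) ÷ £63,831,686.10 = 67.0%.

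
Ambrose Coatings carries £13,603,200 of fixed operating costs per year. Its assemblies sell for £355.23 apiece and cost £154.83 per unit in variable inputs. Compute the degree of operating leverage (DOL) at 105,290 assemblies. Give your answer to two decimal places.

2.81

Total contribution margin = 105,290 × £200.40 = £21,100,116.00.
EBIT = £21,100,116.00 − £13,603,200 = £7,496,916.00.
DOL = contribution ÷ EBIT = £21,100,116.00 ÷ £7,496,916.00 = 2.8145.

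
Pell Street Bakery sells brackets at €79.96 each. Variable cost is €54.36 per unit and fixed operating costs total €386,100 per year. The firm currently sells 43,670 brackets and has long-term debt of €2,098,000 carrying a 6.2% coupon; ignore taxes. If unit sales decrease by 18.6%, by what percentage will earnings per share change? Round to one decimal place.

Contribution at this volume is 43,670 × €25.60 = €1,117,952.00.
Subtracting fixed costs: EBIT = €1,117,952.00 − €386,100 = €731,852.00.
Interest = €130,076.00, so EBIT − I = €601,776.00.
Degree of combined leverage = contribution ÷ (EBIT − I) = €1,117,952.00 ÷ €601,776.00 = 1.8578.
%ΔEPS = DCL × %ΔSales = 1.8578 × -18.6% = -34.6%.

-34.6%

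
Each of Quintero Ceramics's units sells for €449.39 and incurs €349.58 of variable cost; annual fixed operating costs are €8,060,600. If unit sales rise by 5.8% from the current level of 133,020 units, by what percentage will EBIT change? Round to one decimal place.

Contribution at this volume is 133,020 × €99.81 = €13,276,726.20.
Subtracting fixed costs: EBIT = €13,276,726.20 − €8,060,600 = €5,216,126.20.
Degree of operating leverage = €13,276,726.20 / €5,216,126.20 = 2.5453.
Operating income changes by 2.5453 × +5.8% = +14.8%.

+14.8%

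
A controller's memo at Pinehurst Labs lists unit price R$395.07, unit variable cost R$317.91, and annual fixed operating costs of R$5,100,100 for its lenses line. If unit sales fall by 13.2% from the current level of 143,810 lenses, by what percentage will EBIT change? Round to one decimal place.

Contribution at this volume is 143,810 × R$77.16 = R$11,096,379.60.
Subtracting fixed costs: EBIT = R$11,096,379.60 − R$5,100,100 = R$5,996,279.60.
DOL = contribution ÷ EBIT = R$11,096,379.60 ÷ R$5,996,279.60 = 1.8505.
So EBIT moves 1.8505 × (-13.2%) = -24.4%.

-24.4%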